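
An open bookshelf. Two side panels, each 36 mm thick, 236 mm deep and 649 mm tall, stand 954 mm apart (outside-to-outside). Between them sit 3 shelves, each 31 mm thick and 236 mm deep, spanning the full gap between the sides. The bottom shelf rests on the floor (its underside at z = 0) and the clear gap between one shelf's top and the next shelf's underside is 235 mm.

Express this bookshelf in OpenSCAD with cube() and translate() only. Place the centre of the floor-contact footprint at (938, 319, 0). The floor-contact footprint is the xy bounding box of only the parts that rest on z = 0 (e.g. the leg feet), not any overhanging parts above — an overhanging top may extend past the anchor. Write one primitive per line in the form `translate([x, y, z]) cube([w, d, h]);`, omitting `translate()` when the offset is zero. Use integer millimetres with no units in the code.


translate([461, 201, 0]) cube([36, 236, 649]);
translate([1379, 201, 0]) cube([36, 236, 649]);
translate([497, 201, 0]) cube([882, 236, 31]);
translate([497, 201, 266]) cube([882, 236, 31]);
translate([497, 201, 532]) cube([882, 236, 31]);


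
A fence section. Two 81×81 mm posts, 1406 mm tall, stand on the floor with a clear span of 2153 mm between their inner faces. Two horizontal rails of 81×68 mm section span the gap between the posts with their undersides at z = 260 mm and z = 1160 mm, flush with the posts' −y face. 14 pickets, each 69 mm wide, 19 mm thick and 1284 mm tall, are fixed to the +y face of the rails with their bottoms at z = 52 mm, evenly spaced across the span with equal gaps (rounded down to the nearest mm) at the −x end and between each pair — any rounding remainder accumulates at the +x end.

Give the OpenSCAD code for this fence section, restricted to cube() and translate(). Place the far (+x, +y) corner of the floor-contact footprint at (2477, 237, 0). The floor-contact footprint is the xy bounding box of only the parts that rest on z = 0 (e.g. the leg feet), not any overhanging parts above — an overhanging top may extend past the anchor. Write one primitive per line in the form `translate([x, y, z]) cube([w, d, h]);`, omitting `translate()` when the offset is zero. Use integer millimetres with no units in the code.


translate([162, 156, 0]) cube([81, 81, 1406]);
translate([2396, 156, 0]) cube([81, 81, 1406]);
translate([243, 156, 260]) cube([2153, 81, 68]);
translate([243, 156, 1160]) cube([2153, 81, 68]);
translate([322, 237, 52]) cube([69, 19, 1284]);
translate([470, 237, 52]) cube([69, 19, 1284]);
translate([618, 237, 52]) cube([69, 19, 1284]);
translate([766, 237, 52]) cube([69, 19, 1284]);
translate([914, 237, 52]) cube([69, 19, 1284]);
translate([1062, 237, 52]) cube([69, 19, 1284]);
translate([1210, 237, 52]) cube([69, 19, 1284]);
translate([1358, 237, 52]) cube([69, 19, 1284]);
translate([1506, 237, 52]) cube([69, 19, 1284]);
translate([1654, 237, 52]) cube([69, 19, 1284]);
translate([1802, 237, 52]) cube([69, 19, 1284]);
translate([1950, 237, 52]) cube([69, 19, 1284]);
translate([2098, 237, 52]) cube([69, 19, 1284]);
translate([2246, 237, 52]) cube([69, 19, 1284]);


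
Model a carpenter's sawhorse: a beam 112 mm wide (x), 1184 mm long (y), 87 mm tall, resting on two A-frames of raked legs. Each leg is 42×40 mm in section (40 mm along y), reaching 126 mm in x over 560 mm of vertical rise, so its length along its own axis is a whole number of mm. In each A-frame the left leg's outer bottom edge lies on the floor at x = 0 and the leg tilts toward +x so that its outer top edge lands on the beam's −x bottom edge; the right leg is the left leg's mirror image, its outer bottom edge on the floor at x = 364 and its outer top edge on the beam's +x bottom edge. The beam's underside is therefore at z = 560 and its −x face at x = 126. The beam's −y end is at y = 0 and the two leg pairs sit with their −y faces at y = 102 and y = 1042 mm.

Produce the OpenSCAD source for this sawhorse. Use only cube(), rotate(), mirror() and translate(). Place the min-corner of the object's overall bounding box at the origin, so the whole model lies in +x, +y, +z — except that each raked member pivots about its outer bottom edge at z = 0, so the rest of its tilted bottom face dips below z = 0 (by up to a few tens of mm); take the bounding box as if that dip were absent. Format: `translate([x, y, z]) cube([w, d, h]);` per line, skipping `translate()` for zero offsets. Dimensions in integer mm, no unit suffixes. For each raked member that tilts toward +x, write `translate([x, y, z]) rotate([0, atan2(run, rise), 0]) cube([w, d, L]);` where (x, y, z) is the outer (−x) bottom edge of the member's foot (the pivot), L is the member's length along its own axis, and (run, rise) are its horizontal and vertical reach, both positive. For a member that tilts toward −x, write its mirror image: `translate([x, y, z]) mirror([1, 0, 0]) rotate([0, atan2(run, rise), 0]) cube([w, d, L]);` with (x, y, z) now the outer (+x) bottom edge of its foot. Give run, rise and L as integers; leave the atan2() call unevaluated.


// leg length = √(126² + 560²) = 574
// right-leg outer foot x = 2·126 + 112 = 364
// beam min-corner = (126, 0, 560)
translate([126, 0, 560]) cube([112, 1184, 87]);
translate([0, 102, 0]) rotate([0, atan2(126, 560), 0]) cube([42, 40, 574]);
translate([364, 102, 0]) mirror([1, 0, 0]) rotate([0, atan2(126, 560), 0]) cube([42, 40, 574]);
translate([0, 1042, 0]) rotate([0, atan2(126, 560), 0]) cube([42, 40, 574]);
translate([364, 1042, 0]) mirror([1, 0, 0]) rotate([0, atan2(126, 560), 0]) cube([42, 40, 574]);


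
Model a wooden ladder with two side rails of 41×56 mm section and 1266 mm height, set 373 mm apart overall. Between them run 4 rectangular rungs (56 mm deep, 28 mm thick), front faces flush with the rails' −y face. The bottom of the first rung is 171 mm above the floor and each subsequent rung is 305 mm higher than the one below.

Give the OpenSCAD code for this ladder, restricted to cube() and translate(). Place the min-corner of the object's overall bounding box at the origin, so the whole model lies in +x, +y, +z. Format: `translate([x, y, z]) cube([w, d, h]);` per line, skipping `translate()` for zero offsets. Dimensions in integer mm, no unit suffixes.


cube([41, 56, 1266]);
translate([332, 0, 0]) cube([41, 56, 1266]);
translate([41, 0, 171]) cube([291, 56, 28]);
translate([41, 0, 476]) cube([291, 56, 28]);
translate([41, 0, 781]) cube([291, 56, 28]);
translate([41, 0, 1086]) cube([291, 56, 28]);


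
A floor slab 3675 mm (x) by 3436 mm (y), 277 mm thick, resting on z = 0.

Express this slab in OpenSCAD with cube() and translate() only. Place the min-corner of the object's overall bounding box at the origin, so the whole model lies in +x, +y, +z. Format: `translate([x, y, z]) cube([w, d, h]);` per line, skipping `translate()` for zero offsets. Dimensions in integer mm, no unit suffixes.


cube([3675, 3436, 277]);


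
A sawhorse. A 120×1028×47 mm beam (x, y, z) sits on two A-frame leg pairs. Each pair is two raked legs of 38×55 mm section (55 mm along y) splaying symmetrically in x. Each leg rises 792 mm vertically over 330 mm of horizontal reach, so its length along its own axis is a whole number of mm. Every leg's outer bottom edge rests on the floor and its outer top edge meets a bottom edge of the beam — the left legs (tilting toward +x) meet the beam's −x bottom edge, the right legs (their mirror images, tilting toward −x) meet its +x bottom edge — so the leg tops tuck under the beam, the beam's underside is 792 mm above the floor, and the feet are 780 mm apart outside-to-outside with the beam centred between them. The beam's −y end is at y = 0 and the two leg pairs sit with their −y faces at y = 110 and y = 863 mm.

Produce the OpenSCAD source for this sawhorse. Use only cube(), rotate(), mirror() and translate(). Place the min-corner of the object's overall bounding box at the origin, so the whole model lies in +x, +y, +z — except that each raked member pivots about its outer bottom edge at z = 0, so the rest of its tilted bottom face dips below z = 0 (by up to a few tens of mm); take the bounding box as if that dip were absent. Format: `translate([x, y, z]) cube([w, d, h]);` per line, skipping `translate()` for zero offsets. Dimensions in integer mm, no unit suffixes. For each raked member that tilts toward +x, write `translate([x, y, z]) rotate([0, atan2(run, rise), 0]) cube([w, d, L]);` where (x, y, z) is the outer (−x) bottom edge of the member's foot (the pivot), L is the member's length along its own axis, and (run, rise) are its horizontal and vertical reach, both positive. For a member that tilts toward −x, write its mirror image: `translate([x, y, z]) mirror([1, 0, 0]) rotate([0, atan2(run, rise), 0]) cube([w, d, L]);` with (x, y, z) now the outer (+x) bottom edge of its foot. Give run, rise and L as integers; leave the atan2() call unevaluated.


// leg length = √(330² + 792²) = 858
// right-leg outer foot x = 2·330 + 120 = 780
// beam min-corner = (330, 0, 792)
translate([330, 0, 792]) cube([120, 1028, 47]);
translate([0, 110, 0]) rotate([0, atan2(330, 792), 0]) cube([38, 55, 858]);
translate([780, 110, 0]) mirror([1, 0, 0]) rotate([0, atan2(330, 792), 0]) cube([38, 55, 858]);
translate([0, 863, 0]) rotate([0, atan2(330, 792), 0]) cube([38, 55, 858]);
translate([780, 863, 0]) mirror([1, 0, 0]) rotate([0, atan2(330, 792), 0]) cube([38, 55, 858]);


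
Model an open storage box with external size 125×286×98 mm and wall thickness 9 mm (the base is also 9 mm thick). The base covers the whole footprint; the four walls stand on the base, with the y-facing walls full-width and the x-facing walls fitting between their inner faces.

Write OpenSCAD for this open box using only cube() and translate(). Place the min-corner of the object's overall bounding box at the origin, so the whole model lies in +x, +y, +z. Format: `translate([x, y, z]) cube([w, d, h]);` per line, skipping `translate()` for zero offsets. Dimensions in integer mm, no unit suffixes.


cube([125, 286, 9]);
translate([0, 0, 9]) cube([125, 9, 89]);
translate([0, 277, 9]) cube([125, 9, 89]);
translate([0, 9, 9]) cube([9, 268, 89]);
translate([116, 9, 9]) cube([9, 268, 89]);


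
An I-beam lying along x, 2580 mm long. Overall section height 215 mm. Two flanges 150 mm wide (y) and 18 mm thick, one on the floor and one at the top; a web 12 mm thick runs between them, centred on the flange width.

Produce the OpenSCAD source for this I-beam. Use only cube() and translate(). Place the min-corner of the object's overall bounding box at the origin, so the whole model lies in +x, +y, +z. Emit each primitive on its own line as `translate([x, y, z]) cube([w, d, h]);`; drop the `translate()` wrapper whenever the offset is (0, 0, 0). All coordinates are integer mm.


cube([2580, 150, 18]);
translate([0, 69, 18]) cube([2580, 12, 179]);
translate([0, 0, 197]) cube([2580, 150, 18]);


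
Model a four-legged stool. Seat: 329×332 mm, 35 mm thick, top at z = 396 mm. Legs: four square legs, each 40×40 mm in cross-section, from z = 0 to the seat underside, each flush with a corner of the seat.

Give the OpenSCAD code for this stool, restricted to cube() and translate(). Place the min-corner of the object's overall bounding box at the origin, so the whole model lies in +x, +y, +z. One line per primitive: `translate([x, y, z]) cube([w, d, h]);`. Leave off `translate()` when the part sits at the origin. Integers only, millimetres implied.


translate([0, 0, 361]) cube([329, 332, 35]);
cube([40, 40, 361]);
translate([289, 0, 0]) cube([40, 40, 361]);
translate([0, 292, 0]) cube([40, 40, 361]);
translate([289, 292, 0]) cube([40, 40, 361]);


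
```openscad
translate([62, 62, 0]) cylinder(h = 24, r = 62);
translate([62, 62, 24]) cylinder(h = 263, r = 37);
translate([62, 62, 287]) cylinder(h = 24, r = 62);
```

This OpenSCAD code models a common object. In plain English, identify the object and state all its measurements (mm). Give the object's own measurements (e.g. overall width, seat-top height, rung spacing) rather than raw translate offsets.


A spool: two coaxial disc flanges of radius 62 mm and thickness 24 mm, joined by a core cylinder of radius 37 mm and height 263 mm. The lower flange rests on z = 0 and the three cylinders share a vertical axis.


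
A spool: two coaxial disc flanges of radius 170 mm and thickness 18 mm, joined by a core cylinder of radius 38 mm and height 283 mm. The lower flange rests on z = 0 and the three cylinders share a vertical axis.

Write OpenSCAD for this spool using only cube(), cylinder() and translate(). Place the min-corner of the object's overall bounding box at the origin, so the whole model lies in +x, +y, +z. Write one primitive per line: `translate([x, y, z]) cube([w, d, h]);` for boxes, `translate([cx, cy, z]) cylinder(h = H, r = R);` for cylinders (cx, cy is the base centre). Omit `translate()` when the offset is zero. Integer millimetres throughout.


translate([170, 170, 0]) cylinder(h = 18, r = 170);
translate([170, 170, 18]) cylinder(h = 283, r = 38);
translate([170, 170, 301]) cylinder(h = 18, r = 170);


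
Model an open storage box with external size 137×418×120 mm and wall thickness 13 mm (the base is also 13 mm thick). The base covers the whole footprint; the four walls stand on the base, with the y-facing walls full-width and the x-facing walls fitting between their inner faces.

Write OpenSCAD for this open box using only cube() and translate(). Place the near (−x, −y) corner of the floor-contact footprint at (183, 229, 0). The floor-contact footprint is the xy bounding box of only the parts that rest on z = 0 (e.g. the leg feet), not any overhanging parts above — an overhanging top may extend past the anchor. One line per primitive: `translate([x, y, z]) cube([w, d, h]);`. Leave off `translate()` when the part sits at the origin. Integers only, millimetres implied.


translate([183, 229, 0]) cube([137, 418, 13]);
translate([183, 229, 13]) cube([137, 13, 107]);
translate([183, 634, 13]) cube([137, 13, 107]);
translate([183, 242, 13]) cube([13, 392, 107]);
translate([307, 242, 13]) cube([13, 392, 107]);


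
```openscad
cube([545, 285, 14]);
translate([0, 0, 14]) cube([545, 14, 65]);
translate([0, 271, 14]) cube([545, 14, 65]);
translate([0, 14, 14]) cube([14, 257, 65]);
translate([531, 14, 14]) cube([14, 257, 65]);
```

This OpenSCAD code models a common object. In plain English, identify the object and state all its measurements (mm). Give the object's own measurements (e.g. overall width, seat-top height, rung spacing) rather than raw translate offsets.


An open-topped rectangular box: outside dimensions 545×285×79 mm, with a uniform wall and base thickness of 14 mm. The base is a full 545×285 slab on the floor; four walls sit on top of the base. The front and back walls (the −y and +y sides) span the full width; the two side walls fit between them.


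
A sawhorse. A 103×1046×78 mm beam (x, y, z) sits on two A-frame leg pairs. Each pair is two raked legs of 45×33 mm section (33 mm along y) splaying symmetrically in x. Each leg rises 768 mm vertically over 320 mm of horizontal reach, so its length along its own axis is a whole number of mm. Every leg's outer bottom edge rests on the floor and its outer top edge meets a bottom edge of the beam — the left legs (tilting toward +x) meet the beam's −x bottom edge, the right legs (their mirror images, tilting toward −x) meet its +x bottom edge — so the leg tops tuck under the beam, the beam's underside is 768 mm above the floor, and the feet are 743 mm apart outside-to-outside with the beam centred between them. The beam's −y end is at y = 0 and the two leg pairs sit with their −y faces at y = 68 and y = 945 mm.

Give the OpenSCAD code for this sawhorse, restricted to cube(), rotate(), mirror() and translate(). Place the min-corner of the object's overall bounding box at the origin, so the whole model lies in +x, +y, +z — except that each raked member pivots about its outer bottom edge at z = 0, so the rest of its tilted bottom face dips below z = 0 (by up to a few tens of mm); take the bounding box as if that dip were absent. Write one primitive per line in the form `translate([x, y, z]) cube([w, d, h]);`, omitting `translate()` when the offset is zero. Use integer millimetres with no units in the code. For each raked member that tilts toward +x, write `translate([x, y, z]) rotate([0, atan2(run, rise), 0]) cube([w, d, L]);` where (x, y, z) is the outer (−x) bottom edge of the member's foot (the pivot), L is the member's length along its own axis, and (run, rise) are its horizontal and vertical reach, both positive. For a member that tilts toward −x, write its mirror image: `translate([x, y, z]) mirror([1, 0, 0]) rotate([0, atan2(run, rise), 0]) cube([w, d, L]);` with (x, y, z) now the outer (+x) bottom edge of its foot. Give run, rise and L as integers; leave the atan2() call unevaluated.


translate([320, 0, 768]) cube([103, 1046, 78]);
translate([0, 68, 0]) rotate([0, atan2(320, 768), 0]) cube([45, 33, 832]);
translate([743, 68, 0]) mirror([1, 0, 0]) rotate([0, atan2(320, 768), 0]) cube([45, 33, 832]);
translate([0, 945, 0]) rotate([0, atan2(320, 768), 0]) cube([45, 33, 832]);
translate([743, 945, 0]) mirror([1, 0, 0]) rotate([0, atan2(320, 768), 0]) cube([45, 33, 832]);


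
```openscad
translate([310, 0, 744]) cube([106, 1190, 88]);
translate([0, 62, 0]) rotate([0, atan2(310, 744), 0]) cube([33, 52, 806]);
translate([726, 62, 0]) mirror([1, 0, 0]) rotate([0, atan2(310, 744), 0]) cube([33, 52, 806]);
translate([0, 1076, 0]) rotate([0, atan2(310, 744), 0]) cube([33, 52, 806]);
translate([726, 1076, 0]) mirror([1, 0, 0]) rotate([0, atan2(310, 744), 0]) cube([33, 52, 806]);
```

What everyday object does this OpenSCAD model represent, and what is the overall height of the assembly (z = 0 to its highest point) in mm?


A sawhorse. The overall height is 832 mm.

A beam across two mirrored pairs of raked legs — a sawhorse. The beam's underside is at z = 744 (matching the legs' vertical rise in atan2(310, 744)) and the beam is 88 mm tall, so its top is at 744 + 88 = 832 mm. The raked legs top out at the beam's underside, so that is the highest point.


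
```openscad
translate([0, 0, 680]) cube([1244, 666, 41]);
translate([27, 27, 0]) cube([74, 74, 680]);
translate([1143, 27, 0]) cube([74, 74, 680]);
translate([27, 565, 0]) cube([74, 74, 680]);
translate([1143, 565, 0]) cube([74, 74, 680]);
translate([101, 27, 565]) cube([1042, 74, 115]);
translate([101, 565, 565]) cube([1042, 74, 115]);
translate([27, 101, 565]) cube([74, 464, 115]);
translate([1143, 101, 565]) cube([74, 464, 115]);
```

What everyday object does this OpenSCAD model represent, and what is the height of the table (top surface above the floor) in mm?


A table. The table height is 721 mm.

A 1244×666×41 slab sits at z = 680 on four 74 mm square posts — a table. The top surface is at 680 + 41 = 721 mm.


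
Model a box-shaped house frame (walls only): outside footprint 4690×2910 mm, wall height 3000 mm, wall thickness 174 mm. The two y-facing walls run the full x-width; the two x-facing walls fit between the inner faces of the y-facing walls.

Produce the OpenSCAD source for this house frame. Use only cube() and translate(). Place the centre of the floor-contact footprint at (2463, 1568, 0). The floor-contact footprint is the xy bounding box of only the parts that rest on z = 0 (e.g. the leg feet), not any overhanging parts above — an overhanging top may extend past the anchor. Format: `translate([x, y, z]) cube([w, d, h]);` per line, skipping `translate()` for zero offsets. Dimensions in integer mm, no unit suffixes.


translate([118, 113, 0]) cube([4690, 174, 3000]);
translate([118, 2849, 0]) cube([4690, 174, 3000]);
translate([118, 287, 0]) cube([174, 2562, 3000]);
translate([4634, 287, 0]) cube([174, 2562, 3000]);


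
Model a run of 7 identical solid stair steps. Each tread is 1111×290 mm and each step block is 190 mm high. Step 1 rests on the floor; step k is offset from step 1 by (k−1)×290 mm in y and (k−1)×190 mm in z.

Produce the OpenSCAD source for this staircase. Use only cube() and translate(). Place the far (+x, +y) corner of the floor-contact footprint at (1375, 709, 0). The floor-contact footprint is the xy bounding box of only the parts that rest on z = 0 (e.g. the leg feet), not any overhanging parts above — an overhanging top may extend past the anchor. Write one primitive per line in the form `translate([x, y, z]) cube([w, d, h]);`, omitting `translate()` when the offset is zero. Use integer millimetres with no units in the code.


translate([264, 419, 0]) cube([1111, 290, 190]);
translate([264, 709, 190]) cube([1111, 290, 190]);
translate([264, 999, 380]) cube([1111, 290, 190]);
translate([264, 1289, 570]) cube([1111, 290, 190]);
translate([264, 1579, 760]) cube([1111, 290, 190]);
translate([264, 1869, 950]) cube([1111, 290, 190]);
translate([264, 2159, 1140]) cube([1111, 290, 190]);


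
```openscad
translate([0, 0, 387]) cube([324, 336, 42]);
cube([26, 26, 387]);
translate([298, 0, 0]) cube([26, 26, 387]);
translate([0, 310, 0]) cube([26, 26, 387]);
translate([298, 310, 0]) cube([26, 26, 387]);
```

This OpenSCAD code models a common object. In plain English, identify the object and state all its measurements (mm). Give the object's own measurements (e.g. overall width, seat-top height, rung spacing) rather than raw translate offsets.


A four-legged stool. The seat is a 324×336×42 mm slab whose top surface is at z = 429 mm; four square legs, each 26×26 mm in cross-section, run from the floor (z = 0) to the underside of the seat, each flush with a corner of the seat.


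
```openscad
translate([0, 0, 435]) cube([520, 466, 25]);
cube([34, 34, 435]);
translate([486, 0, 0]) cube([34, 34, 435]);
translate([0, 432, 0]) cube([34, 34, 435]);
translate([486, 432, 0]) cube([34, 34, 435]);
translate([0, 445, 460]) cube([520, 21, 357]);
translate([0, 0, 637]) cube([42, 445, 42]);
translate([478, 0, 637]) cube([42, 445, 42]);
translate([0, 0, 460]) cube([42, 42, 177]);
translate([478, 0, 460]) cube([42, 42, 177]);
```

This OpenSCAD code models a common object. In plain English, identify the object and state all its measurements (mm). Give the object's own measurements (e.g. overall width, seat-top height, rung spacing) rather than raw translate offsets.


A chair. The seat is a 520×466×25 mm slab with its top at z = 460 mm, on four 34×34 mm corner legs (flush with the seat edges, standing on z = 0). A flat backrest 21 mm thick, 357 mm tall, spans the full seat width and rises from the seat top along its +y edge, rear face flush with the rear of the seat. Two armrests of 42×42 mm section run along each side from the seat's front edge to the front of the backrest, top faces 219 mm above the seat top and outer faces flush with the seat's x-edges; a 42×42 mm post under the front of each armrest stands on the seat at the front corner.


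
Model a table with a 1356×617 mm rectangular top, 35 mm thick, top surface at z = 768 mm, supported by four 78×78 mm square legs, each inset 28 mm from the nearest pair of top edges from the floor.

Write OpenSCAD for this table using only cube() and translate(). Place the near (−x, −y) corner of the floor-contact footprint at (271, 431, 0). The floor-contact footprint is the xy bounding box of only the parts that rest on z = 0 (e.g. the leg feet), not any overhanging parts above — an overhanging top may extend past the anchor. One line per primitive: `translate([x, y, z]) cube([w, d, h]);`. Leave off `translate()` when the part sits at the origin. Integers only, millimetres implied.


translate([243, 403, 733]) cube([1356, 617, 35]);
translate([271, 431, 0]) cube([78, 78, 733]);
translate([1493, 431, 0]) cube([78, 78, 733]);
translate([271, 914, 0]) cube([78, 78, 733]);
translate([1493, 914, 0]) cube([78, 78, 733]);


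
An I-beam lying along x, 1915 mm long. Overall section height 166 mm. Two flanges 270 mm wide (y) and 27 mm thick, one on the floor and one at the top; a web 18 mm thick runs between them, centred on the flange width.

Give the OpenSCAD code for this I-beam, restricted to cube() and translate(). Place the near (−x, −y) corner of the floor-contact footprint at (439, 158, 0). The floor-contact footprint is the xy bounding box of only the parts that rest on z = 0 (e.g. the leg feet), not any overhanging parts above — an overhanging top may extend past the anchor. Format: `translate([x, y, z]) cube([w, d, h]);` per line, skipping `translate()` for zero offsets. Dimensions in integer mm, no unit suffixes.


translate([439, 158, 0]) cube([1915, 270, 27]);
translate([439, 284, 27]) cube([1915, 18, 112]);
translate([439, 158, 139]) cube([1915, 270, 27]);


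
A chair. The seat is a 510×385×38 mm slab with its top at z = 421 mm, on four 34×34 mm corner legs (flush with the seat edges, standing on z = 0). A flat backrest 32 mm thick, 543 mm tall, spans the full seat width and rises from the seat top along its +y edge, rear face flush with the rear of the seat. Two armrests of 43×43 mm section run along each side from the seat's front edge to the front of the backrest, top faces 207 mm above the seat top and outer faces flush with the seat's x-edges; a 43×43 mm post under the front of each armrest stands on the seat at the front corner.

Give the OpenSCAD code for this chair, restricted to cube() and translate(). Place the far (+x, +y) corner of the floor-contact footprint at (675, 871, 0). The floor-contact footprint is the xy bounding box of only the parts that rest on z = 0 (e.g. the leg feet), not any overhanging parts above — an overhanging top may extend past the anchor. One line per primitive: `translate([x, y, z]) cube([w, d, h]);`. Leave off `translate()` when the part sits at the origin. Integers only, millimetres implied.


translate([165, 486, 383]) cube([510, 385, 38]);
translate([165, 486, 0]) cube([34, 34, 383]);
translate([641, 486, 0]) cube([34, 34, 383]);
translate([165, 837, 0]) cube([34, 34, 383]);
translate([641, 837, 0]) cube([34, 34, 383]);
translate([165, 839, 421]) cube([510, 32, 543]);
translate([165, 486, 585]) cube([43, 353, 43]);
translate([632, 486, 585]) cube([43, 353, 43]);
translate([165, 486, 421]) cube([43, 43, 164]);
translate([632, 486, 421]) cube([43, 43, 164]);


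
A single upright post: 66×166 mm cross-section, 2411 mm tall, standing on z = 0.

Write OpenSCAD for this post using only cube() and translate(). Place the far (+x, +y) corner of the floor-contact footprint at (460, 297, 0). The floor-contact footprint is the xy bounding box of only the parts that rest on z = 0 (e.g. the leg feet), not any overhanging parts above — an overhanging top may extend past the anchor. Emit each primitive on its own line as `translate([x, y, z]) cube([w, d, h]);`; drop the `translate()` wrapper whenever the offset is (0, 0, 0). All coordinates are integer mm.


translate([394, 131, 0]) cube([66, 166, 2411]);


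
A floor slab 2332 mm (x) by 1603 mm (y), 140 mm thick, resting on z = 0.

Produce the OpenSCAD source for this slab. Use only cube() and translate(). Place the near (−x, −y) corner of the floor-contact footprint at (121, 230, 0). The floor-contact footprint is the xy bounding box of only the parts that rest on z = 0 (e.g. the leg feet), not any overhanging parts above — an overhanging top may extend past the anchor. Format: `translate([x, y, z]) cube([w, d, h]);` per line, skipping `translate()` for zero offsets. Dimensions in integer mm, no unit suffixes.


translate([121, 230, 0]) cube([2332, 1603, 140]);


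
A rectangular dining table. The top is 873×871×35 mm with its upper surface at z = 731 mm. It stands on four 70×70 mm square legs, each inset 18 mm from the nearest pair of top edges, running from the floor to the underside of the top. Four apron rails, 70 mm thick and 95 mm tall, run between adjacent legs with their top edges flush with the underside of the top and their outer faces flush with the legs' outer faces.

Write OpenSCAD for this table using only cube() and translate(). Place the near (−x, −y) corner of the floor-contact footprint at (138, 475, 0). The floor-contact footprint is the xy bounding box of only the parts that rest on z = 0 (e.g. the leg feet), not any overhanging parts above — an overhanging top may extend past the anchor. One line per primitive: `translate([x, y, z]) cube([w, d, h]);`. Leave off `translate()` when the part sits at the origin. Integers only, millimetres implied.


// leg_h = 731 - 35 = 696
// apron z = 696 - 95 = 601
translate([120, 457, 696]) cube([873, 871, 35]);
translate([138, 475, 0]) cube([70, 70, 696]);
translate([905, 475, 0]) cube([70, 70, 696]);
translate([138, 1240, 0]) cube([70, 70, 696]);
translate([905, 1240, 0]) cube([70, 70, 696]);
translate([208, 475, 601]) cube([697, 70, 95]);
translate([208, 1240, 601]) cube([697, 70, 95]);
translate([138, 545, 601]) cube([70, 695, 95]);
translate([905, 545, 601]) cube([70, 695, 95]);


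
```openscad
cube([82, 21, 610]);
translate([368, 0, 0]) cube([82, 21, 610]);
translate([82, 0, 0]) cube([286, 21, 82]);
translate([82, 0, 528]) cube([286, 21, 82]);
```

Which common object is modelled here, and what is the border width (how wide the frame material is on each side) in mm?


A picture frame. The border width is 82 mm.

Four thin pieces enclosing a rectangular opening — a picture frame. The two full-height stiles are 610 mm tall; the top rail sits at z = 528 and is 82 mm tall, so the border above the opening is 610 − 528 = 82 mm, matching the stile x-width.


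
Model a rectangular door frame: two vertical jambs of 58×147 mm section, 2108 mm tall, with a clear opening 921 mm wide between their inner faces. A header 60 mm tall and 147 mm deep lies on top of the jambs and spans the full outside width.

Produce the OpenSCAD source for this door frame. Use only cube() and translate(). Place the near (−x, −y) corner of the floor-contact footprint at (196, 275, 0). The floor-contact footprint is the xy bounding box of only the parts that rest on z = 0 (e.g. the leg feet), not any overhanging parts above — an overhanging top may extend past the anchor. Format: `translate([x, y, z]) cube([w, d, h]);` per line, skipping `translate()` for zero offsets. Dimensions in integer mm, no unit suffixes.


translate([196, 275, 0]) cube([58, 147, 2108]);
translate([1175, 275, 0]) cube([58, 147, 2108]);
translate([196, 275, 2108]) cube([1037, 147, 60]);


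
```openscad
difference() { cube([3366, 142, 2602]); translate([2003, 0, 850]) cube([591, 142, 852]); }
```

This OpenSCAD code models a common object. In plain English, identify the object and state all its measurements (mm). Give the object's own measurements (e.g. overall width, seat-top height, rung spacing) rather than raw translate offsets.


A wall 3366 mm long (x), 142 mm thick (y), 2602 mm tall, with a rectangular window opening cut through it. The opening is 591 mm wide and 852 mm tall; its sill is at z = 850 mm and its near (−x) edge is 2003 mm from the wall's −x end. The opening passes through the full wall thickness.


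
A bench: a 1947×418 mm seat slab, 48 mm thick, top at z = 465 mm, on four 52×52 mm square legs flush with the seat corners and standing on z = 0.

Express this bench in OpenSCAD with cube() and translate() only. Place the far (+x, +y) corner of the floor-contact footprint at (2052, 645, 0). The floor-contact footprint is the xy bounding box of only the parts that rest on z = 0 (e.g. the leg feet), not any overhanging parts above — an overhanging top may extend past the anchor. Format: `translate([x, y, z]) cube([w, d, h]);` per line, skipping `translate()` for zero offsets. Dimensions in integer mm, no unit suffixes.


// leg_h = 465 − 48 = 417
translate([105, 227, 417]) cube([1947, 418, 48]);
translate([105, 227, 0]) cube([52, 52, 417]);
translate([105, 593, 0]) cube([52, 52, 417]);
translate([2000, 227, 0]) cube([52, 52, 417]);
translate([2000, 593, 0]) cube([52, 52, 417]);


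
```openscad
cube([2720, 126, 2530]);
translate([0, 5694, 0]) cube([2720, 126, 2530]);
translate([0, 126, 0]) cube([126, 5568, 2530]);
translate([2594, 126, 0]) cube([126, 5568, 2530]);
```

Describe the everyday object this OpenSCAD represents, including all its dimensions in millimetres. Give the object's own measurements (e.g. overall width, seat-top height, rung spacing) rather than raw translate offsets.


The wall frame of a small rectangular building: four walls, each 2530 mm tall and 126 mm thick, enclosing a footprint 2720 mm (x) by 5820 mm (y) outside-to-outside, with no floor or roof. The front and back walls (the −y and +y sides) span the full width; the two side walls fit between them.


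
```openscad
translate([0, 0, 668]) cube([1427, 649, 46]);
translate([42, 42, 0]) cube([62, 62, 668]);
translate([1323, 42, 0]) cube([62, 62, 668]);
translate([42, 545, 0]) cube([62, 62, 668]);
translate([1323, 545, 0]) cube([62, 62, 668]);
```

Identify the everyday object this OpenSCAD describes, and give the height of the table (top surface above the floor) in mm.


A table. The table height is 714 mm.

A 1427×649×46 slab sits at z = 668 on four 62 mm square posts — a table. The top surface is at 668 + 46 = 714 mm.


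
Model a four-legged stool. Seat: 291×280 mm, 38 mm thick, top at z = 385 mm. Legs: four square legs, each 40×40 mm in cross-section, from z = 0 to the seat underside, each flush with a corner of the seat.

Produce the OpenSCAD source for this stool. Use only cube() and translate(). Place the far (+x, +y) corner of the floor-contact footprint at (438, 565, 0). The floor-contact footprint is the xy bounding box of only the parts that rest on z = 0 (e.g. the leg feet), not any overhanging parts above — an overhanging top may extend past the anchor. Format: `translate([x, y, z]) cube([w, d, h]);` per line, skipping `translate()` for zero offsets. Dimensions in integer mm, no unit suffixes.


translate([147, 285, 347]) cube([291, 280, 38]);
translate([147, 285, 0]) cube([40, 40, 347]);
translate([398, 285, 0]) cube([40, 40, 347]);
translate([147, 525, 0]) cube([40, 40, 347]);
translate([398, 525, 0]) cube([40, 40, 347]);


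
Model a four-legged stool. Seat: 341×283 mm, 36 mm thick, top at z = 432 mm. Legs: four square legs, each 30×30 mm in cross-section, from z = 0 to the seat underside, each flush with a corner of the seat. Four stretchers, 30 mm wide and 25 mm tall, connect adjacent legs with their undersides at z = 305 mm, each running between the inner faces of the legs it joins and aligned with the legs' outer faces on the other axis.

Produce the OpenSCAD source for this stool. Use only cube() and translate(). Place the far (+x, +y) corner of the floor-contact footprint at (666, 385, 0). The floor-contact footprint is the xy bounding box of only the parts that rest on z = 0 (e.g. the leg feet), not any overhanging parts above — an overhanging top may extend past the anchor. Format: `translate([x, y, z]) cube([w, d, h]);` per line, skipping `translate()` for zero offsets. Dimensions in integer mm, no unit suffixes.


translate([325, 102, 396]) cube([341, 283, 36]);
translate([325, 102, 0]) cube([30, 30, 396]);
translate([636, 102, 0]) cube([30, 30, 396]);
translate([325, 355, 0]) cube([30, 30, 396]);
translate([636, 355, 0]) cube([30, 30, 396]);
translate([355, 102, 305]) cube([281, 30, 25]);
translate([355, 355, 305]) cube([281, 30, 25]);
translate([325, 132, 305]) cube([30, 223, 25]);
translate([636, 132, 305]) cube([30, 223, 25]);


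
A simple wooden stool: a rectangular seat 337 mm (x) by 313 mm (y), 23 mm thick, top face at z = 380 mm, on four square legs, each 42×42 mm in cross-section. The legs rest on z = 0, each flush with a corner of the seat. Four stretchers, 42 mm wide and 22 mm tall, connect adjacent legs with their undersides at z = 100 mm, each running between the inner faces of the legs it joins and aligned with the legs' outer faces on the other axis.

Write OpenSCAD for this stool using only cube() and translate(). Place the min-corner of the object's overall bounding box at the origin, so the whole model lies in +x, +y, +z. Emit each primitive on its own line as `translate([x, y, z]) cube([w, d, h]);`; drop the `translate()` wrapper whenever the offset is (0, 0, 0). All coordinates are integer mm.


translate([0, 0, 357]) cube([337, 313, 23]);
cube([42, 42, 357]);
translate([295, 0, 0]) cube([42, 42, 357]);
translate([0, 271, 0]) cube([42, 42, 357]);
translate([295, 271, 0]) cube([42, 42, 357]);
translate([42, 0, 100]) cube([253, 42, 22]);
translate([42, 271, 100]) cube([253, 42, 22]);
translate([0, 42, 100]) cube([42, 229, 22]);
translate([295, 42, 100]) cube([42, 229, 22]);


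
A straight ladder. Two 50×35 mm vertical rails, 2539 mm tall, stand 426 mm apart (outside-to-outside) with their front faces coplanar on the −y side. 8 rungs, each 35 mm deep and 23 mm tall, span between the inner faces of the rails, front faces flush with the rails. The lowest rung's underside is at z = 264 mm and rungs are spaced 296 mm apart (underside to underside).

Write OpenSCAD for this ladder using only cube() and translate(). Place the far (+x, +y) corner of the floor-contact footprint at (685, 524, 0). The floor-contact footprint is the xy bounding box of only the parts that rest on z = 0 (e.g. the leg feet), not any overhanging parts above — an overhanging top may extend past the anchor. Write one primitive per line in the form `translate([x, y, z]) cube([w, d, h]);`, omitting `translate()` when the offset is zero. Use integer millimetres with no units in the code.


// rung span = 426 - 2*50 = 326
// rung[k] z = 264 + k*296
translate([259, 489, 0]) cube([50, 35, 2539]);
translate([635, 489, 0]) cube([50, 35, 2539]);
translate([309, 489, 264]) cube([326, 35, 23]);
translate([309, 489, 560]) cube([326, 35, 23]);
translate([309, 489, 856]) cube([326, 35, 23]);
translate([309, 489, 1152]) cube([326, 35, 23]);
translate([309, 489, 1448]) cube([326, 35, 23]);
translate([309, 489, 1744]) cube([326, 35, 23]);
translate([309, 489, 2040]) cube([326, 35, 23]);
translate([309, 489, 2336]) cube([326, 35, 23]);


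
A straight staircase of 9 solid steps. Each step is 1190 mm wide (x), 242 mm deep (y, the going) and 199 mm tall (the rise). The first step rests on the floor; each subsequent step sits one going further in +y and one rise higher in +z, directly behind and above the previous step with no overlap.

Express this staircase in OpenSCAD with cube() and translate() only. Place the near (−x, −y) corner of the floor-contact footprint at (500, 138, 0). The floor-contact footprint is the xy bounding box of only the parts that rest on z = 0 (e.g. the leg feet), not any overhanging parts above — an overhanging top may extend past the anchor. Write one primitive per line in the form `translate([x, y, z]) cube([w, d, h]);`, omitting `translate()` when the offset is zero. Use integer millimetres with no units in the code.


translate([500, 138, 0]) cube([1190, 242, 199]);
translate([500, 380, 199]) cube([1190, 242, 199]);
translate([500, 622, 398]) cube([1190, 242, 199]);
translate([500, 864, 597]) cube([1190, 242, 199]);
translate([500, 1106, 796]) cube([1190, 242, 199]);
translate([500, 1348, 995]) cube([1190, 242, 199]);
translate([500, 1590, 1194]) cube([1190, 242, 199]);
translate([500, 1832, 1393]) cube([1190, 242, 199]);
translate([500, 2074, 1592]) cube([1190, 242, 199]);


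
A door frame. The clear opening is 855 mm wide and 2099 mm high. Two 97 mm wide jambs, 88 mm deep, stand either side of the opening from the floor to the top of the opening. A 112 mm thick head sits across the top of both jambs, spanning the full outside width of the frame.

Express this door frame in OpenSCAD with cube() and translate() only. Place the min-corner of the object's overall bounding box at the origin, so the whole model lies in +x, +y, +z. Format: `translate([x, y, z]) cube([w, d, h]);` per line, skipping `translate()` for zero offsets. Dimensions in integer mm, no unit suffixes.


cube([97, 88, 2099]);
translate([952, 0, 0]) cube([97, 88, 2099]);
translate([0, 0, 2099]) cube([1049, 88, 112]);


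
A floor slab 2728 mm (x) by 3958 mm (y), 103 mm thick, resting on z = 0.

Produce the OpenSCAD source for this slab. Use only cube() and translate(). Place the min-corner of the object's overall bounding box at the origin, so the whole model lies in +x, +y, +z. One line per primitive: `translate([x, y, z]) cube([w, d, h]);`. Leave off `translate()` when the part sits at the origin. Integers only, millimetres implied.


cube([2728, 3958, 103]);
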